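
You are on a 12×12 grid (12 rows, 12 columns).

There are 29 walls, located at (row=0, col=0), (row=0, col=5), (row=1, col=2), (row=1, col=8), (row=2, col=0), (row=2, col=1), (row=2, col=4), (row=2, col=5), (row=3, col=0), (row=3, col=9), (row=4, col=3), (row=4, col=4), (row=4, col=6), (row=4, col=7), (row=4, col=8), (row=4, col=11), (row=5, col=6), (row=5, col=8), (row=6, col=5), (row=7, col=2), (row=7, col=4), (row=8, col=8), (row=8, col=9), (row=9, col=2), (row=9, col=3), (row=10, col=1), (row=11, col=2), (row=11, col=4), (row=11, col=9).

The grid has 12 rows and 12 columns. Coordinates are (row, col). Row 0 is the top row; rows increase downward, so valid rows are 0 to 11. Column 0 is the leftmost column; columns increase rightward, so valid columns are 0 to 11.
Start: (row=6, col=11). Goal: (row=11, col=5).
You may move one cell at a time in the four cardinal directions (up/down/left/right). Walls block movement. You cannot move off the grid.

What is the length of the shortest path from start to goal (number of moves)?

BFS from (row=6, col=11) until reaching (row=11, col=5):
  Distance 0: (row=6, col=11)
  Distance 1: (row=5, col=11), (row=6, col=10), (row=7, col=11)
  Distance 2: (row=5, col=10), (row=6, col=9), (row=7, col=10), (row=8, col=11)
  Distance 3: (row=4, col=10), (row=5, col=9), (row=6, col=8), (row=7, col=9), (row=8, col=10), (row=9, col=11)
  Distance 4: (row=3, col=10), (row=4, col=9), (row=6, col=7), (row=7, col=8), (row=9, col=10), (row=10, col=11)
  Distance 5: (row=2, col=10), (row=3, col=11), (row=5, col=7), (row=6, col=6), (row=7, col=7), (row=9, col=9), (row=10, col=10), (row=11, col=11)
  Distance 6: (row=1, col=10), (row=2, col=9), (row=2, col=11), (row=7, col=6), (row=8, col=7), (row=9, col=8), (row=10, col=9), (row=11, col=10)
  Distance 7: (row=0, col=10), (row=1, col=9), (row=1, col=11), (row=2, col=8), (row=7, col=5), (row=8, col=6), (row=9, col=7), (row=10, col=8)
  Distance 8: (row=0, col=9), (row=0, col=11), (row=2, col=7), (row=3, col=8), (row=8, col=5), (row=9, col=6), (row=10, col=7), (row=11, col=8)
  Distance 9: (row=0, col=8), (row=1, col=7), (row=2, col=6), (row=3, col=7), (row=8, col=4), (row=9, col=5), (row=10, col=6), (row=11, col=7)
  Distance 10: (row=0, col=7), (row=1, col=6), (row=3, col=6), (row=8, col=3), (row=9, col=4), (row=10, col=5), (row=11, col=6)
  Distance 11: (row=0, col=6), (row=1, col=5), (row=3, col=5), (row=7, col=3), (row=8, col=2), (row=10, col=4), (row=11, col=5)  <- goal reached here
One shortest path (11 moves): (row=6, col=11) -> (row=6, col=10) -> (row=6, col=9) -> (row=6, col=8) -> (row=6, col=7) -> (row=6, col=6) -> (row=7, col=6) -> (row=7, col=5) -> (row=8, col=5) -> (row=9, col=5) -> (row=10, col=5) -> (row=11, col=5)

Answer: Shortest path length: 11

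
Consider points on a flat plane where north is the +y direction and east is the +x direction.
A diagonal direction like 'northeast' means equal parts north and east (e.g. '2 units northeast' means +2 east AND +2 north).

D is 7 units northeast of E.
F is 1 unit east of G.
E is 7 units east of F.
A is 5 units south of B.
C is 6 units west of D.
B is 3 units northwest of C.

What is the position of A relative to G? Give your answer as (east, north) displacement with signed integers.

Answer: A is at (east=6, north=5) relative to G.

Derivation:
Place G at the origin (east=0, north=0).
  F is 1 unit east of G: delta (east=+1, north=+0); F at (east=1, north=0).
  E is 7 units east of F: delta (east=+7, north=+0); E at (east=8, north=0).
  D is 7 units northeast of E: delta (east=+7, north=+7); D at (east=15, north=7).
  C is 6 units west of D: delta (east=-6, north=+0); C at (east=9, north=7).
  B is 3 units northwest of C: delta (east=-3, north=+3); B at (east=6, north=10).
  A is 5 units south of B: delta (east=+0, north=-5); A at (east=6, north=5).
Therefore A relative to G: (east=6, north=5).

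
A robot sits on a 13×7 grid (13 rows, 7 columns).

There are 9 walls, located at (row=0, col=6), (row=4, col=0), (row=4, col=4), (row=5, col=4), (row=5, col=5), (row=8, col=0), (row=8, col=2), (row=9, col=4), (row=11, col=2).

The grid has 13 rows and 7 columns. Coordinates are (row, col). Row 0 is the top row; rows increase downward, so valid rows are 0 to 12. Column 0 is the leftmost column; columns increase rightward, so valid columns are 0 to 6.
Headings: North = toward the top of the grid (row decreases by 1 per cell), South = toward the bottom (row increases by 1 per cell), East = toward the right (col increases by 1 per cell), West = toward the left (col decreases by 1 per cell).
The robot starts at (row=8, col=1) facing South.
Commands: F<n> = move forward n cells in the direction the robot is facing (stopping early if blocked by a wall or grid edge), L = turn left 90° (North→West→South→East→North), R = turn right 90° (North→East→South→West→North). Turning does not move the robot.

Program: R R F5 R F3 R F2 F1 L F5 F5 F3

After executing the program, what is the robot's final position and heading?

Answer: Final position: (row=3, col=6), facing East

Derivation:
Start: (row=8, col=1), facing South
  R: turn right, now facing West
  R: turn right, now facing North
  F5: move forward 5, now at (row=3, col=1)
  R: turn right, now facing East
  F3: move forward 3, now at (row=3, col=4)
  R: turn right, now facing South
  F2: move forward 0/2 (blocked), now at (row=3, col=4)
  F1: move forward 0/1 (blocked), now at (row=3, col=4)
  L: turn left, now facing East
  F5: move forward 2/5 (blocked), now at (row=3, col=6)
  F5: move forward 0/5 (blocked), now at (row=3, col=6)
  F3: move forward 0/3 (blocked), now at (row=3, col=6)
Final: (row=3, col=6), facing East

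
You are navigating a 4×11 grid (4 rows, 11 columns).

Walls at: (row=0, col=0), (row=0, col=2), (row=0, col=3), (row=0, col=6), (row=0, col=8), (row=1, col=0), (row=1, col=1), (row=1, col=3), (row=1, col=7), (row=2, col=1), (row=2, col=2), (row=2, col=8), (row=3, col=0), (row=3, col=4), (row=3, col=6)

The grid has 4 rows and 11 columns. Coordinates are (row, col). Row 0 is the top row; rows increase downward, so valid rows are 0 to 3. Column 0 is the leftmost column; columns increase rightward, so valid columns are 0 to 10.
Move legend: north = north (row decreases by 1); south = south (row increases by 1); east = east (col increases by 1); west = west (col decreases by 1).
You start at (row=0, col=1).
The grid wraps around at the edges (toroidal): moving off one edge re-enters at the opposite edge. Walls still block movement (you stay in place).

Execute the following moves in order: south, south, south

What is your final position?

Answer: Final position: (row=0, col=1)

Derivation:
Start: (row=0, col=1)
  [×3]south (south): blocked, stay at (row=0, col=1)
Final: (row=0, col=1)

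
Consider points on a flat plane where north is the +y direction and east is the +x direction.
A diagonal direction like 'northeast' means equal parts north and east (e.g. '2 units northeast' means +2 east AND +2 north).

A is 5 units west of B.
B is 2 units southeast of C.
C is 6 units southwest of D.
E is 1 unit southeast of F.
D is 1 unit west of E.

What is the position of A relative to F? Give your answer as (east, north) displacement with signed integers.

Answer: A is at (east=-9, north=-9) relative to F.

Derivation:
Place F at the origin (east=0, north=0).
  E is 1 unit southeast of F: delta (east=+1, north=-1); E at (east=1, north=-1).
  D is 1 unit west of E: delta (east=-1, north=+0); D at (east=0, north=-1).
  C is 6 units southwest of D: delta (east=-6, north=-6); C at (east=-6, north=-7).
  B is 2 units southeast of C: delta (east=+2, north=-2); B at (east=-4, north=-9).
  A is 5 units west of B: delta (east=-5, north=+0); A at (east=-9, north=-9).
Therefore A relative to F: (east=-9, north=-9).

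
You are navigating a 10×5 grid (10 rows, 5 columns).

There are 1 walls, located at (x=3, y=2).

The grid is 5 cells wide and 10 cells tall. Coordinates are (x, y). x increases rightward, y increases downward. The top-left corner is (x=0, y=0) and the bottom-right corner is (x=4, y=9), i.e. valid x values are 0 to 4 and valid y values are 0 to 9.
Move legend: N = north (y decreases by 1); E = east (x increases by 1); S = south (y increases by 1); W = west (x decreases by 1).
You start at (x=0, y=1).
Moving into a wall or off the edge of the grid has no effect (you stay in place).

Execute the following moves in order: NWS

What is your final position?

Answer: Final position: (x=0, y=1)

Derivation:
Start: (x=0, y=1)
  N (north): (x=0, y=1) -> (x=0, y=0)
  W (west): blocked, stay at (x=0, y=0)
  S (south): (x=0, y=0) -> (x=0, y=1)
Final: (x=0, y=1)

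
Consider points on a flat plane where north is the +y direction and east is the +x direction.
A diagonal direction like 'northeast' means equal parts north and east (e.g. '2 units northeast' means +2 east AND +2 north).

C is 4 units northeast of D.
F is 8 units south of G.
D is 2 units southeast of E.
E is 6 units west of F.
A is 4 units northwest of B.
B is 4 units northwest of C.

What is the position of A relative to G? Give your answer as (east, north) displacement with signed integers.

Place G at the origin (east=0, north=0).
  F is 8 units south of G: delta (east=+0, north=-8); F at (east=0, north=-8).
  E is 6 units west of F: delta (east=-6, north=+0); E at (east=-6, north=-8).
  D is 2 units southeast of E: delta (east=+2, north=-2); D at (east=-4, north=-10).
  C is 4 units northeast of D: delta (east=+4, north=+4); C at (east=0, north=-6).
  B is 4 units northwest of C: delta (east=-4, north=+4); B at (east=-4, north=-2).
  A is 4 units northwest of B: delta (east=-4, north=+4); A at (east=-8, north=2).
Therefore A relative to G: (east=-8, north=2).

Answer: A is at (east=-8, north=2) relative to G.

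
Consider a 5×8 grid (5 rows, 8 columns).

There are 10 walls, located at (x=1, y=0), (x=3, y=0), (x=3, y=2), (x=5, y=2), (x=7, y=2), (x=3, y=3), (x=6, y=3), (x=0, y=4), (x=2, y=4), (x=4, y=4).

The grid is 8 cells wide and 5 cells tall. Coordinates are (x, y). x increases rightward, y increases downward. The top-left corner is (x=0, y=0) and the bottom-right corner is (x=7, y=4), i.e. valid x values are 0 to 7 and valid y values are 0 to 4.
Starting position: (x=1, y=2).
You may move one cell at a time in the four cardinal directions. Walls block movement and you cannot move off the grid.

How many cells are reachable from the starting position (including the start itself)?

Answer: Reachable cells: 29

Derivation:
BFS flood-fill from (x=1, y=2):
  Distance 0: (x=1, y=2)
  Distance 1: (x=1, y=1), (x=0, y=2), (x=2, y=2), (x=1, y=3)
  Distance 2: (x=0, y=1), (x=2, y=1), (x=0, y=3), (x=2, y=3), (x=1, y=4)
  Distance 3: (x=0, y=0), (x=2, y=0), (x=3, y=1)
  Distance 4: (x=4, y=1)
  Distance 5: (x=4, y=0), (x=5, y=1), (x=4, y=2)
  Distance 6: (x=5, y=0), (x=6, y=1), (x=4, y=3)
  Distance 7: (x=6, y=0), (x=7, y=1), (x=6, y=2), (x=5, y=3)
  Distance 8: (x=7, y=0), (x=5, y=4)
  Distance 9: (x=6, y=4)
  Distance 10: (x=7, y=4)
  Distance 11: (x=7, y=3)
Total reachable: 29 (grid has 30 open cells total)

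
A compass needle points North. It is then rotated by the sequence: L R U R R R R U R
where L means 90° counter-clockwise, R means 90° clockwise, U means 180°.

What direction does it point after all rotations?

Answer: Final heading: East

Derivation:
Start: North
  L (left (90° counter-clockwise)) -> West
  R (right (90° clockwise)) -> North
  U (U-turn (180°)) -> South
  R (right (90° clockwise)) -> West
  R (right (90° clockwise)) -> North
  R (right (90° clockwise)) -> East
  R (right (90° clockwise)) -> South
  U (U-turn (180°)) -> North
  R (right (90° clockwise)) -> East
Final: East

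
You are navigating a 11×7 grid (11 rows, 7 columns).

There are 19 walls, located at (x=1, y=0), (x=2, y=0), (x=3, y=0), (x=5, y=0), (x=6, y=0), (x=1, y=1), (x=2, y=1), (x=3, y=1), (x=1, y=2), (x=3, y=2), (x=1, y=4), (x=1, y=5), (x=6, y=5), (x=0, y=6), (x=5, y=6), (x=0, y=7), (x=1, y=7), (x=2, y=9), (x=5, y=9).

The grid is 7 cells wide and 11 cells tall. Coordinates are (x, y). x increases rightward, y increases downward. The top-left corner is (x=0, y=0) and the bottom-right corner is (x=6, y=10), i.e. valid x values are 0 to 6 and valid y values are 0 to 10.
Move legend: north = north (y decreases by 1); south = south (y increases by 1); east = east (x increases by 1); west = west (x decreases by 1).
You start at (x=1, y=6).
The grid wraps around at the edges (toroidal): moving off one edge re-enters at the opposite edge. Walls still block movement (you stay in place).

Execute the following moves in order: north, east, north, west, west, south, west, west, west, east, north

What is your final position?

Answer: Final position: (x=2, y=5)

Derivation:
Start: (x=1, y=6)
  north (north): blocked, stay at (x=1, y=6)
  east (east): (x=1, y=6) -> (x=2, y=6)
  north (north): (x=2, y=6) -> (x=2, y=5)
  west (west): blocked, stay at (x=2, y=5)
  west (west): blocked, stay at (x=2, y=5)
  south (south): (x=2, y=5) -> (x=2, y=6)
  west (west): (x=2, y=6) -> (x=1, y=6)
  west (west): blocked, stay at (x=1, y=6)
  west (west): blocked, stay at (x=1, y=6)
  east (east): (x=1, y=6) -> (x=2, y=6)
  north (north): (x=2, y=6) -> (x=2, y=5)
Final: (x=2, y=5)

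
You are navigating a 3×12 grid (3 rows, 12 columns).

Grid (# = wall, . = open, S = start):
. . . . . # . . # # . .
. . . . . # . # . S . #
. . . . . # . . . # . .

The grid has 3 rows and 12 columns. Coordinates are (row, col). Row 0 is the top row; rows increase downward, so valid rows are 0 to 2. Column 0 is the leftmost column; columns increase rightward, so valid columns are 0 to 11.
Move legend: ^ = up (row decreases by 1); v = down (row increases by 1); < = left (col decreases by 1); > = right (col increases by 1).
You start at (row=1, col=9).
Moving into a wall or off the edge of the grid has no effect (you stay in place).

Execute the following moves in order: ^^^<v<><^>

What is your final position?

Start: (row=1, col=9)
  [×3]^ (up): blocked, stay at (row=1, col=9)
  < (left): (row=1, col=9) -> (row=1, col=8)
  v (down): (row=1, col=8) -> (row=2, col=8)
  < (left): (row=2, col=8) -> (row=2, col=7)
  > (right): (row=2, col=7) -> (row=2, col=8)
  < (left): (row=2, col=8) -> (row=2, col=7)
  ^ (up): blocked, stay at (row=2, col=7)
  > (right): (row=2, col=7) -> (row=2, col=8)
Final: (row=2, col=8)

Answer: Final position: (row=2, col=8)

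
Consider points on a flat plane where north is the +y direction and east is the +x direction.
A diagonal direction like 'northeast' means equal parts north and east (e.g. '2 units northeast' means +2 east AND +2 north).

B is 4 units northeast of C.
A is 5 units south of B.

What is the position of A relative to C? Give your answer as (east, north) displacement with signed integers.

Answer: A is at (east=4, north=-1) relative to C.

Derivation:
Place C at the origin (east=0, north=0).
  B is 4 units northeast of C: delta (east=+4, north=+4); B at (east=4, north=4).
  A is 5 units south of B: delta (east=+0, north=-5); A at (east=4, north=-1).
Therefore A relative to C: (east=4, north=-1).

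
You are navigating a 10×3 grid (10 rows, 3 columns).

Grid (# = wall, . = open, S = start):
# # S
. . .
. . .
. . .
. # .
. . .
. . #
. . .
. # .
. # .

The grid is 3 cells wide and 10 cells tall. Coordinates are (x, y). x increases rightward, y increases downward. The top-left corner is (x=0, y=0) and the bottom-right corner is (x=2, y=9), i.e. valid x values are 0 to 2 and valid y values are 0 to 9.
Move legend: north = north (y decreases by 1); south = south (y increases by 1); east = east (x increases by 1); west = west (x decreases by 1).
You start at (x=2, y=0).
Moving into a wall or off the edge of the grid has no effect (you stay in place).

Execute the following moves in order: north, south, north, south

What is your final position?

Answer: Final position: (x=2, y=1)

Derivation:
Start: (x=2, y=0)
  north (north): blocked, stay at (x=2, y=0)
  south (south): (x=2, y=0) -> (x=2, y=1)
  north (north): (x=2, y=1) -> (x=2, y=0)
  south (south): (x=2, y=0) -> (x=2, y=1)
Final: (x=2, y=1)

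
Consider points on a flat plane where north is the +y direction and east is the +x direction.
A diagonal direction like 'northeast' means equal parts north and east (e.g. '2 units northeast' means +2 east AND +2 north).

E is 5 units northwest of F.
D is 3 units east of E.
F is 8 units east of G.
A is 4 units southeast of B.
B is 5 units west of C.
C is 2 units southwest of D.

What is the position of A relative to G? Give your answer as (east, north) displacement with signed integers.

Place G at the origin (east=0, north=0).
  F is 8 units east of G: delta (east=+8, north=+0); F at (east=8, north=0).
  E is 5 units northwest of F: delta (east=-5, north=+5); E at (east=3, north=5).
  D is 3 units east of E: delta (east=+3, north=+0); D at (east=6, north=5).
  C is 2 units southwest of D: delta (east=-2, north=-2); C at (east=4, north=3).
  B is 5 units west of C: delta (east=-5, north=+0); B at (east=-1, north=3).
  A is 4 units southeast of B: delta (east=+4, north=-4); A at (east=3, north=-1).
Therefore A relative to G: (east=3, north=-1).

Answer: A is at (east=3, north=-1) relative to G.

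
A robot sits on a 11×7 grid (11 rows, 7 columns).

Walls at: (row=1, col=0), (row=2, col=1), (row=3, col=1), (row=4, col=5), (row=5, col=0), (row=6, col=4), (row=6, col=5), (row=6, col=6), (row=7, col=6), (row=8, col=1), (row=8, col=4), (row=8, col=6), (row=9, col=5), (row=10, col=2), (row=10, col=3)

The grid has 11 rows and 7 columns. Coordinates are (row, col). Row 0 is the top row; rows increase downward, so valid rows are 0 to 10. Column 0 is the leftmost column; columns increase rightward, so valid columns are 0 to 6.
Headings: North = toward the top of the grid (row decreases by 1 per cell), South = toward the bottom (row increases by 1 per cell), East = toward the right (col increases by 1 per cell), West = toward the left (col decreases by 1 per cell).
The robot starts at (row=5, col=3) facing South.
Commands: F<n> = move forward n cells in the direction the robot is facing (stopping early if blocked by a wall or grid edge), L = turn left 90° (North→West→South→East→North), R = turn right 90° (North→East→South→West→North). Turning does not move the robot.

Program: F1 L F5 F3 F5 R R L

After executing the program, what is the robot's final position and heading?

Answer: Final position: (row=6, col=3), facing South

Derivation:
Start: (row=5, col=3), facing South
  F1: move forward 1, now at (row=6, col=3)
  L: turn left, now facing East
  F5: move forward 0/5 (blocked), now at (row=6, col=3)
  F3: move forward 0/3 (blocked), now at (row=6, col=3)
  F5: move forward 0/5 (blocked), now at (row=6, col=3)
  R: turn right, now facing South
  R: turn right, now facing West
  L: turn left, now facing South
Final: (row=6, col=3), facing South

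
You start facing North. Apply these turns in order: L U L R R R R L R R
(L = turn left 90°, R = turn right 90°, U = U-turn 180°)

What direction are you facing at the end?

Start: North
  L (left (90° counter-clockwise)) -> West
  U (U-turn (180°)) -> East
  L (left (90° counter-clockwise)) -> North
  R (right (90° clockwise)) -> East
  R (right (90° clockwise)) -> South
  R (right (90° clockwise)) -> West
  R (right (90° clockwise)) -> North
  L (left (90° counter-clockwise)) -> West
  R (right (90° clockwise)) -> North
  R (right (90° clockwise)) -> East
Final: East

Answer: Final heading: East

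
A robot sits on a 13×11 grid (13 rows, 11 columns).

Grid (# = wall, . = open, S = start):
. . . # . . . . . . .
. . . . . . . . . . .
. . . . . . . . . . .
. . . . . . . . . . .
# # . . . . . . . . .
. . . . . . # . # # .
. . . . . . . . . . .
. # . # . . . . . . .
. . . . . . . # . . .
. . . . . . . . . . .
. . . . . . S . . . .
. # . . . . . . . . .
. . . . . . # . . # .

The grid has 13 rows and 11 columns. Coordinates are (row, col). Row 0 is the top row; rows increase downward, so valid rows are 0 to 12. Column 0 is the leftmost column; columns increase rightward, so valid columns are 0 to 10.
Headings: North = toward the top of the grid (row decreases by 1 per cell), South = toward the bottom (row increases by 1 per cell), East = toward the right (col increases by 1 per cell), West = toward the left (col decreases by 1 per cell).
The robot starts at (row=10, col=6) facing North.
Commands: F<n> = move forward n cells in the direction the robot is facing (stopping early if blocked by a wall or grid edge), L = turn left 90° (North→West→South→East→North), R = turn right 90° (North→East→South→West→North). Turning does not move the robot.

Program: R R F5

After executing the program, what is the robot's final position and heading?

Start: (row=10, col=6), facing North
  R: turn right, now facing East
  R: turn right, now facing South
  F5: move forward 1/5 (blocked), now at (row=11, col=6)
Final: (row=11, col=6), facing South

Answer: Final position: (row=11, col=6), facing South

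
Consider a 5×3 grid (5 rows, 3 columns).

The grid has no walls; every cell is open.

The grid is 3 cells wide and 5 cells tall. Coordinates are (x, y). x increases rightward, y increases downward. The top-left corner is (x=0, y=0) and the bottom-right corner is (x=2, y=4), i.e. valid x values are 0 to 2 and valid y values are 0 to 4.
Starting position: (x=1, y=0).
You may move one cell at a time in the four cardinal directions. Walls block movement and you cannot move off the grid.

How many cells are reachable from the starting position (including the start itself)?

Answer: Reachable cells: 15

Derivation:
BFS flood-fill from (x=1, y=0):
  Distance 0: (x=1, y=0)
  Distance 1: (x=0, y=0), (x=2, y=0), (x=1, y=1)
  Distance 2: (x=0, y=1), (x=2, y=1), (x=1, y=2)
  Distance 3: (x=0, y=2), (x=2, y=2), (x=1, y=3)
  Distance 4: (x=0, y=3), (x=2, y=3), (x=1, y=4)
  Distance 5: (x=0, y=4), (x=2, y=4)
Total reachable: 15 (grid has 15 open cells total)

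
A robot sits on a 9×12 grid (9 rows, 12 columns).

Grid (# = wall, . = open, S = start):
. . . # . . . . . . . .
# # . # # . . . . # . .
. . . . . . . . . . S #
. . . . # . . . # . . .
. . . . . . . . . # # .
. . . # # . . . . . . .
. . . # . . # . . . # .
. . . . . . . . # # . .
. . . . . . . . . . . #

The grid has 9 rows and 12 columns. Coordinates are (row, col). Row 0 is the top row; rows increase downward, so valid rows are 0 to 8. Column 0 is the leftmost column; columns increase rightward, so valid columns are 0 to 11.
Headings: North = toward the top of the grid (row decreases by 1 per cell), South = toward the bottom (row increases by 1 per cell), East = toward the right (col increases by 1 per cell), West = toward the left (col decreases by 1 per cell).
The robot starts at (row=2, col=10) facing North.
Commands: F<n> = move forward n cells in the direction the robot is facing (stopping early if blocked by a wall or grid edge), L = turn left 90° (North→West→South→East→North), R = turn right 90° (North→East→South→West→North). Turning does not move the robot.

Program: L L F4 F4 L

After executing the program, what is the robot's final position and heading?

Answer: Final position: (row=3, col=10), facing East

Derivation:
Start: (row=2, col=10), facing North
  L: turn left, now facing West
  L: turn left, now facing South
  F4: move forward 1/4 (blocked), now at (row=3, col=10)
  F4: move forward 0/4 (blocked), now at (row=3, col=10)
  L: turn left, now facing East
Final: (row=3, col=10), facing East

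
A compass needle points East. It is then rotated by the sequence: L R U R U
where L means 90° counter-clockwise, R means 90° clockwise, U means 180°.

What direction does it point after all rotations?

Start: East
  L (left (90° counter-clockwise)) -> North
  R (right (90° clockwise)) -> East
  U (U-turn (180°)) -> West
  R (right (90° clockwise)) -> North
  U (U-turn (180°)) -> South
Final: South

Answer: Final heading: South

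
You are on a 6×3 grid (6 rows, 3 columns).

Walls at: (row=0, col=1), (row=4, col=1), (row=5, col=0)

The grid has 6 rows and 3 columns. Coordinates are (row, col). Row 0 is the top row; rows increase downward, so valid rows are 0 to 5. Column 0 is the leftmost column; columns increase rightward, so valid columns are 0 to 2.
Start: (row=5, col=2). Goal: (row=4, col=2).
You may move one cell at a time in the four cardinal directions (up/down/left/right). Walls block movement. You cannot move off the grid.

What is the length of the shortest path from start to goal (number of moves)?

Answer: Shortest path length: 1

Derivation:
BFS from (row=5, col=2) until reaching (row=4, col=2):
  Distance 0: (row=5, col=2)
  Distance 1: (row=4, col=2), (row=5, col=1)  <- goal reached here
One shortest path (1 moves): (row=5, col=2) -> (row=4, col=2)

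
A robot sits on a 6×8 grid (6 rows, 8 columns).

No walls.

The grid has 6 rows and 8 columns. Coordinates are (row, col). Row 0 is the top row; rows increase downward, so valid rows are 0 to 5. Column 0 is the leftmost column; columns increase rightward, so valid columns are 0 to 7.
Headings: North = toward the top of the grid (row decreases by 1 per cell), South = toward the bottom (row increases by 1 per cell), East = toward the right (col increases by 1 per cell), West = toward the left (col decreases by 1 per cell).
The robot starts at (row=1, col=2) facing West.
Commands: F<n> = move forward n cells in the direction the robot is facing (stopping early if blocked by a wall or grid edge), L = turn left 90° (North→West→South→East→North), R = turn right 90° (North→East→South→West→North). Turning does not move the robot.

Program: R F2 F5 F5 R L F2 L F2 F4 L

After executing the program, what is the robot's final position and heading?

Start: (row=1, col=2), facing West
  R: turn right, now facing North
  F2: move forward 1/2 (blocked), now at (row=0, col=2)
  F5: move forward 0/5 (blocked), now at (row=0, col=2)
  F5: move forward 0/5 (blocked), now at (row=0, col=2)
  R: turn right, now facing East
  L: turn left, now facing North
  F2: move forward 0/2 (blocked), now at (row=0, col=2)
  L: turn left, now facing West
  F2: move forward 2, now at (row=0, col=0)
  F4: move forward 0/4 (blocked), now at (row=0, col=0)
  L: turn left, now facing South
Final: (row=0, col=0), facing South

Answer: Final position: (row=0, col=0), facing South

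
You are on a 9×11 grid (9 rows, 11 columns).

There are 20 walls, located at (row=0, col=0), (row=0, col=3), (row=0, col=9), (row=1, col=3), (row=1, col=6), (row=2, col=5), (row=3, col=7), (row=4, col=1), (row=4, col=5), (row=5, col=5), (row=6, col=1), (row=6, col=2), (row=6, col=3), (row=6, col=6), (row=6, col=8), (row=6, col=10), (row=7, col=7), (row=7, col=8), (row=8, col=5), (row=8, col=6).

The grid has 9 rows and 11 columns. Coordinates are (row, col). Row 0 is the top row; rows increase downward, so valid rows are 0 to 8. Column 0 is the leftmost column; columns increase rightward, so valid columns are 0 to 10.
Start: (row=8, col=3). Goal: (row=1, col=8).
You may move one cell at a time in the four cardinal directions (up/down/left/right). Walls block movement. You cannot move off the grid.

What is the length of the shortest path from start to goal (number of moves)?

Answer: Shortest path length: 12

Derivation:
BFS from (row=8, col=3) until reaching (row=1, col=8):
  Distance 0: (row=8, col=3)
  Distance 1: (row=7, col=3), (row=8, col=2), (row=8, col=4)
  Distance 2: (row=7, col=2), (row=7, col=4), (row=8, col=1)
  Distance 3: (row=6, col=4), (row=7, col=1), (row=7, col=5), (row=8, col=0)
  Distance 4: (row=5, col=4), (row=6, col=5), (row=7, col=0), (row=7, col=6)
  Distance 5: (row=4, col=4), (row=5, col=3), (row=6, col=0)
  Distance 6: (row=3, col=4), (row=4, col=3), (row=5, col=0), (row=5, col=2)
  Distance 7: (row=2, col=4), (row=3, col=3), (row=3, col=5), (row=4, col=0), (row=4, col=2), (row=5, col=1)
  Distance 8: (row=1, col=4), (row=2, col=3), (row=3, col=0), (row=3, col=2), (row=3, col=6)
  Distance 9: (row=0, col=4), (row=1, col=5), (row=2, col=0), (row=2, col=2), (row=2, col=6), (row=3, col=1), (row=4, col=6)
  Distance 10: (row=0, col=5), (row=1, col=0), (row=1, col=2), (row=2, col=1), (row=2, col=7), (row=4, col=7), (row=5, col=6)
  Distance 11: (row=0, col=2), (row=0, col=6), (row=1, col=1), (row=1, col=7), (row=2, col=8), (row=4, col=8), (row=5, col=7)
  Distance 12: (row=0, col=1), (row=0, col=7), (row=1, col=8), (row=2, col=9), (row=3, col=8), (row=4, col=9), (row=5, col=8), (row=6, col=7)  <- goal reached here
One shortest path (12 moves): (row=8, col=3) -> (row=8, col=4) -> (row=7, col=4) -> (row=6, col=4) -> (row=5, col=4) -> (row=4, col=4) -> (row=3, col=4) -> (row=3, col=5) -> (row=3, col=6) -> (row=2, col=6) -> (row=2, col=7) -> (row=2, col=8) -> (row=1, col=8)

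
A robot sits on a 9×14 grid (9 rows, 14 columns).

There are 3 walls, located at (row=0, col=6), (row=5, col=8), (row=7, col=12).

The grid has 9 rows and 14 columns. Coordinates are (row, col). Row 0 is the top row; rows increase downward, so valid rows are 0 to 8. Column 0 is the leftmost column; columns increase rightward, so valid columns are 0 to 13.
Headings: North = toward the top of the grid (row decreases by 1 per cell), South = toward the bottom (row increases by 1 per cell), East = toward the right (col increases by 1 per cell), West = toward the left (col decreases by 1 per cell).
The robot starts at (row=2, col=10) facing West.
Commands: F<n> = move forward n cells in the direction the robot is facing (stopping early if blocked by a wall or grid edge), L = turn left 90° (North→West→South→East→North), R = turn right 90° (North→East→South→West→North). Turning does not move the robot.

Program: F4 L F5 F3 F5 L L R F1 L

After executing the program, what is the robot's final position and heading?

Answer: Final position: (row=8, col=7), facing North

Derivation:
Start: (row=2, col=10), facing West
  F4: move forward 4, now at (row=2, col=6)
  L: turn left, now facing South
  F5: move forward 5, now at (row=7, col=6)
  F3: move forward 1/3 (blocked), now at (row=8, col=6)
  F5: move forward 0/5 (blocked), now at (row=8, col=6)
  L: turn left, now facing East
  L: turn left, now facing North
  R: turn right, now facing East
  F1: move forward 1, now at (row=8, col=7)
  L: turn left, now facing North
Final: (row=8, col=7), facing North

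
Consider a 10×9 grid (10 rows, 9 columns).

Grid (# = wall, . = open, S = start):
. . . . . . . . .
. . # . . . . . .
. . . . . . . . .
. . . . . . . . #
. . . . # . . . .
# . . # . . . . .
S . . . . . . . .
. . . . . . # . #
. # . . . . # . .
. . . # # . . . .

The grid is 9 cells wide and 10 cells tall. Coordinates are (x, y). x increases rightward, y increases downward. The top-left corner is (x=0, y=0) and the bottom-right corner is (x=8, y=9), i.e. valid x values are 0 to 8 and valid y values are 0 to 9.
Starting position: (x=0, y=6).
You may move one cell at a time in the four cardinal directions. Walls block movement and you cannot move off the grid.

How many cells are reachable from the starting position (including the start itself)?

Answer: Reachable cells: 79

Derivation:
BFS flood-fill from (x=0, y=6):
  Distance 0: (x=0, y=6)
  Distance 1: (x=1, y=6), (x=0, y=7)
  Distance 2: (x=1, y=5), (x=2, y=6), (x=1, y=7), (x=0, y=8)
  Distance 3: (x=1, y=4), (x=2, y=5), (x=3, y=6), (x=2, y=7), (x=0, y=9)
  Distance 4: (x=1, y=3), (x=0, y=4), (x=2, y=4), (x=4, y=6), (x=3, y=7), (x=2, y=8), (x=1, y=9)
  Distance 5: (x=1, y=2), (x=0, y=3), (x=2, y=3), (x=3, y=4), (x=4, y=5), (x=5, y=6), (x=4, y=7), (x=3, y=8), (x=2, y=9)
  Distance 6: (x=1, y=1), (x=0, y=2), (x=2, y=2), (x=3, y=3), (x=5, y=5), (x=6, y=6), (x=5, y=7), (x=4, y=8)
  Distance 7: (x=1, y=0), (x=0, y=1), (x=3, y=2), (x=4, y=3), (x=5, y=4), (x=6, y=5), (x=7, y=6), (x=5, y=8)
  Distance 8: (x=0, y=0), (x=2, y=0), (x=3, y=1), (x=4, y=2), (x=5, y=3), (x=6, y=4), (x=7, y=5), (x=8, y=6), (x=7, y=7), (x=5, y=9)
  Distance 9: (x=3, y=0), (x=4, y=1), (x=5, y=2), (x=6, y=3), (x=7, y=4), (x=8, y=5), (x=7, y=8), (x=6, y=9)
  Distance 10: (x=4, y=0), (x=5, y=1), (x=6, y=2), (x=7, y=3), (x=8, y=4), (x=8, y=8), (x=7, y=9)
  Distance 11: (x=5, y=0), (x=6, y=1), (x=7, y=2), (x=8, y=9)
  Distance 12: (x=6, y=0), (x=7, y=1), (x=8, y=2)
  Distance 13: (x=7, y=0), (x=8, y=1)
  Distance 14: (x=8, y=0)
Total reachable: 79 (grid has 79 open cells total)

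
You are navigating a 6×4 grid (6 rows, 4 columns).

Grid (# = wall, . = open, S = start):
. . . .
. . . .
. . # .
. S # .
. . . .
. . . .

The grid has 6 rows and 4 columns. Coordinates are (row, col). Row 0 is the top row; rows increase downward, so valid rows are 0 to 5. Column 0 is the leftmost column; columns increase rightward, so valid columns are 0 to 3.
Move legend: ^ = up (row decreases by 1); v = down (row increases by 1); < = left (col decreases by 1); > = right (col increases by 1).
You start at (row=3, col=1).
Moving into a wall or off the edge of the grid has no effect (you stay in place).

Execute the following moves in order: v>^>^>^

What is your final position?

Answer: Final position: (row=2, col=3)

Derivation:
Start: (row=3, col=1)
  v (down): (row=3, col=1) -> (row=4, col=1)
  > (right): (row=4, col=1) -> (row=4, col=2)
  ^ (up): blocked, stay at (row=4, col=2)
  > (right): (row=4, col=2) -> (row=4, col=3)
  ^ (up): (row=4, col=3) -> (row=3, col=3)
  > (right): blocked, stay at (row=3, col=3)
  ^ (up): (row=3, col=3) -> (row=2, col=3)
Final: (row=2, col=3)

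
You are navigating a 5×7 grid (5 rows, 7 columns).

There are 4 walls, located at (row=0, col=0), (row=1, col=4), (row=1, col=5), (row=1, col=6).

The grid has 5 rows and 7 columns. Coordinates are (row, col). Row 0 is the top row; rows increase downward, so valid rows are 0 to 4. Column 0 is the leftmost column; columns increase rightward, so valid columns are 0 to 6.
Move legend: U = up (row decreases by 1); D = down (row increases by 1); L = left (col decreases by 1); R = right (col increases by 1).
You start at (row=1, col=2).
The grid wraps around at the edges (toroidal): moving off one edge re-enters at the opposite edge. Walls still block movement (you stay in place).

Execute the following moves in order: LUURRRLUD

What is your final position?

Start: (row=1, col=2)
  L (left): (row=1, col=2) -> (row=1, col=1)
  U (up): (row=1, col=1) -> (row=0, col=1)
  U (up): (row=0, col=1) -> (row=4, col=1)
  R (right): (row=4, col=1) -> (row=4, col=2)
  R (right): (row=4, col=2) -> (row=4, col=3)
  R (right): (row=4, col=3) -> (row=4, col=4)
  L (left): (row=4, col=4) -> (row=4, col=3)
  U (up): (row=4, col=3) -> (row=3, col=3)
  D (down): (row=3, col=3) -> (row=4, col=3)
Final: (row=4, col=3)

Answer: Final position: (row=4, col=3)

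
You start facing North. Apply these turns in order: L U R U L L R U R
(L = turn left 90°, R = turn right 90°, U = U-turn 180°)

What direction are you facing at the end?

Start: North
  L (left (90° counter-clockwise)) -> West
  U (U-turn (180°)) -> East
  R (right (90° clockwise)) -> South
  U (U-turn (180°)) -> North
  L (left (90° counter-clockwise)) -> West
  L (left (90° counter-clockwise)) -> South
  R (right (90° clockwise)) -> West
  U (U-turn (180°)) -> East
  R (right (90° clockwise)) -> South
Final: South

Answer: Final heading: South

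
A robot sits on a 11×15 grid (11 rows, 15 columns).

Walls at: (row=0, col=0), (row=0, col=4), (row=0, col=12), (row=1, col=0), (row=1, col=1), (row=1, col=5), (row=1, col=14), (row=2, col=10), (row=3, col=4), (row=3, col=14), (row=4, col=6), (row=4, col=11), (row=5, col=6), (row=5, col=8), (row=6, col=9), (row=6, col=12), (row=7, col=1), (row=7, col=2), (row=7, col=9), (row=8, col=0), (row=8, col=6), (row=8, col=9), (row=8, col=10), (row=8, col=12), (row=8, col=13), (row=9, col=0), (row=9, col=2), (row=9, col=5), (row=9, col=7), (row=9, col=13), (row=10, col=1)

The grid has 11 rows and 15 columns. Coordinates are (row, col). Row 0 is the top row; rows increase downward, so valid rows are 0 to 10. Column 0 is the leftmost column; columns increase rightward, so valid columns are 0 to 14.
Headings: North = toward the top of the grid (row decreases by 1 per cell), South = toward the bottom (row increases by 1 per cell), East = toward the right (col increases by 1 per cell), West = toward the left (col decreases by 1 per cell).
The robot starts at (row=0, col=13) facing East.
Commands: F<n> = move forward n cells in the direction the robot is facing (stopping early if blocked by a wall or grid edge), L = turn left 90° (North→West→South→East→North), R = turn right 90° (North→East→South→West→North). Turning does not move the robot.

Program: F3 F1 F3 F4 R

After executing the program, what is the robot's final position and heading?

Start: (row=0, col=13), facing East
  F3: move forward 1/3 (blocked), now at (row=0, col=14)
  F1: move forward 0/1 (blocked), now at (row=0, col=14)
  F3: move forward 0/3 (blocked), now at (row=0, col=14)
  F4: move forward 0/4 (blocked), now at (row=0, col=14)
  R: turn right, now facing South
Final: (row=0, col=14), facing South

Answer: Final position: (row=0, col=14), facing South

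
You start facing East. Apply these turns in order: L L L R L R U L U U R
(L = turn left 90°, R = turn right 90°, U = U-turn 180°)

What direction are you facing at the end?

Answer: Final heading: East

Derivation:
Start: East
  L (left (90° counter-clockwise)) -> North
  L (left (90° counter-clockwise)) -> West
  L (left (90° counter-clockwise)) -> South
  R (right (90° clockwise)) -> West
  L (left (90° counter-clockwise)) -> South
  R (right (90° clockwise)) -> West
  U (U-turn (180°)) -> East
  L (left (90° counter-clockwise)) -> North
  U (U-turn (180°)) -> South
  U (U-turn (180°)) -> North
  R (right (90° clockwise)) -> East
Final: East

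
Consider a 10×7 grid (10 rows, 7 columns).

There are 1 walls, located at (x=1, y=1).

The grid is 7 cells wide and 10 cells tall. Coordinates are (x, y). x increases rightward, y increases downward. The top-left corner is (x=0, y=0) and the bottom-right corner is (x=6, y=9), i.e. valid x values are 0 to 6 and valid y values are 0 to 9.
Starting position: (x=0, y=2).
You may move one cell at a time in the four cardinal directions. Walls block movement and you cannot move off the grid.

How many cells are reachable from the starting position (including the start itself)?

BFS flood-fill from (x=0, y=2):
  Distance 0: (x=0, y=2)
  Distance 1: (x=0, y=1), (x=1, y=2), (x=0, y=3)
  Distance 2: (x=0, y=0), (x=2, y=2), (x=1, y=3), (x=0, y=4)
  Distance 3: (x=1, y=0), (x=2, y=1), (x=3, y=2), (x=2, y=3), (x=1, y=4), (x=0, y=5)
  Distance 4: (x=2, y=0), (x=3, y=1), (x=4, y=2), (x=3, y=3), (x=2, y=4), (x=1, y=5), (x=0, y=6)
  Distance 5: (x=3, y=0), (x=4, y=1), (x=5, y=2), (x=4, y=3), (x=3, y=4), (x=2, y=5), (x=1, y=6), (x=0, y=7)
  Distance 6: (x=4, y=0), (x=5, y=1), (x=6, y=2), (x=5, y=3), (x=4, y=4), (x=3, y=5), (x=2, y=6), (x=1, y=7), (x=0, y=8)
  Distance 7: (x=5, y=0), (x=6, y=1), (x=6, y=3), (x=5, y=4), (x=4, y=5), (x=3, y=6), (x=2, y=7), (x=1, y=8), (x=0, y=9)
  Distance 8: (x=6, y=0), (x=6, y=4), (x=5, y=5), (x=4, y=6), (x=3, y=7), (x=2, y=8), (x=1, y=9)
  Distance 9: (x=6, y=5), (x=5, y=6), (x=4, y=7), (x=3, y=8), (x=2, y=9)
  Distance 10: (x=6, y=6), (x=5, y=7), (x=4, y=8), (x=3, y=9)
  Distance 11: (x=6, y=7), (x=5, y=8), (x=4, y=9)
  Distance 12: (x=6, y=8), (x=5, y=9)
  Distance 13: (x=6, y=9)
Total reachable: 69 (grid has 69 open cells total)

Answer: Reachable cells: 69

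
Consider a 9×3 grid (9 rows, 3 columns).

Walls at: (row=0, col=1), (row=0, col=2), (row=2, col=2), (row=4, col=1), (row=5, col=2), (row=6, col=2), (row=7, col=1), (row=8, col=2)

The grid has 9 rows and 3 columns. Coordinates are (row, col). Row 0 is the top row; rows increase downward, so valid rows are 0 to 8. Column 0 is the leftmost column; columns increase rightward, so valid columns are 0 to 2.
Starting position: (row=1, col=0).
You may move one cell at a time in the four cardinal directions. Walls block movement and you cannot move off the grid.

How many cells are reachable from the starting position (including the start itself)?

Answer: Reachable cells: 18

Derivation:
BFS flood-fill from (row=1, col=0):
  Distance 0: (row=1, col=0)
  Distance 1: (row=0, col=0), (row=1, col=1), (row=2, col=0)
  Distance 2: (row=1, col=2), (row=2, col=1), (row=3, col=0)
  Distance 3: (row=3, col=1), (row=4, col=0)
  Distance 4: (row=3, col=2), (row=5, col=0)
  Distance 5: (row=4, col=2), (row=5, col=1), (row=6, col=0)
  Distance 6: (row=6, col=1), (row=7, col=0)
  Distance 7: (row=8, col=0)
  Distance 8: (row=8, col=1)
Total reachable: 18 (grid has 19 open cells total)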